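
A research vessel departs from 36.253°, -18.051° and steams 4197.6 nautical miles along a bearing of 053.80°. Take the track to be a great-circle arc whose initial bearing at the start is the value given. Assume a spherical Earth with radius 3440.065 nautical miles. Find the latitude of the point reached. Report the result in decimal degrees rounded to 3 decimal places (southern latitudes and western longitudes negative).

Central angle δ = d/R = 1.220210 rad.
With φ₁ = 36.253° = 0.632734 rad and θ = 53.8° = 0.938987 rad:
sin φ₂ = sin φ₁ cos δ + cos φ₁ sin δ cos θ = (0.591352)(0.343449) + (0.806414)(0.939171)(0.590606) = 0.650401
φ₂ = asin(0.650401) = 0.708112 rad = 40.572°.
Δλ = atan2( sin θ sin δ cos φ₁ , cos δ − sin φ₁ sin φ₂ ) = atan2(0.611160, -0.041167) = 1.638053 rad = 93.854°.
λ₂ = -18.051° + 93.854° = 75.803°.

latitude 40.572°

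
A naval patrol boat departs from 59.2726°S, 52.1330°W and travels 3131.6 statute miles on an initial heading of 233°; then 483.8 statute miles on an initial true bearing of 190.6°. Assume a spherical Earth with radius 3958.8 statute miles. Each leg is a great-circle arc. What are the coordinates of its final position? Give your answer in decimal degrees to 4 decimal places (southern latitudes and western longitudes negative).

Apply the spherical direct solution leg by leg, carrying full precision between legs.
Leg 1: from (-59.2726°, -52.1330°), δ = 3131.6/3958.8 = 0.791048 rad, θ = 233° → φ = -55.3914°, λ = -143.0019°.
Leg 2: from (-55.3914°, -143.0019°), δ = 483.8/3958.8 = 0.122209 rad, θ = 190.6° → φ = -62.2477°, λ = -145.7622°.

latitude -62.2477°, longitude -145.7622°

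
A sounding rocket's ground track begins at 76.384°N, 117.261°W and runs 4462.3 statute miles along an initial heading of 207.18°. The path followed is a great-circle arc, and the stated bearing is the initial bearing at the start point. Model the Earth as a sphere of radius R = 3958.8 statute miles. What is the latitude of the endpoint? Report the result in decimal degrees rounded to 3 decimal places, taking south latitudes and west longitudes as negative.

Angular distance δ = d/R = 4462.3 / 3958.8 = 1.127185 rad.
Converting: φ₁ = 1.333152 rad, θ = 3.615973 rad.
sin φ₂ = sin φ₁ cos δ + cos φ₁ sin δ cos θ = (0.971895)(0.429204) + (0.235414)(0.903208)(-0.889576) = 0.227993
φ₂ = asin(0.227993) = 0.230016 rad = 13.179°.
For the longitude increment, Δλ = atan2( sin θ sin δ cos φ₁, cos δ − sin φ₁ sin φ₂ ) = atan2(-0.097125, 0.207618) = -25.071°.
Hence λ₂ = -117.261° + -25.071° = -142.332°.

latitude 13.179°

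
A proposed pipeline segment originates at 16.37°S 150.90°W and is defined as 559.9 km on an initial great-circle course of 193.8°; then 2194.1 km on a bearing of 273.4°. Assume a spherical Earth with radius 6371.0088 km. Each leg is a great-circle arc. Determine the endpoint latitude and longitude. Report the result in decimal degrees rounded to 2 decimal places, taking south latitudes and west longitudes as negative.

latitude -18.82°, longitude -173.05°

Apply the spherical direct solution leg by leg, carrying full precision between legs.
Leg 1: from (-16.37°, -150.90°), δ = 559.9/6371.0088 = 0.087882 rad, θ = 193.8° → φ = -21.26°, λ = -152.19°.
Leg 2: from (-21.26°, -152.19°), δ = 2194.1/6371.0088 = 0.344388 rad, θ = 273.4° → φ = -18.82°, λ = -173.05°.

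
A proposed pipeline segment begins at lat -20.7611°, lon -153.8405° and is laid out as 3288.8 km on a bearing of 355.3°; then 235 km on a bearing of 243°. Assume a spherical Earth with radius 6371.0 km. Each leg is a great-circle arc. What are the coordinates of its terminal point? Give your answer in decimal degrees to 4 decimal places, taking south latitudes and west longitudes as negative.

Apply the spherical direct solution leg by leg, carrying full precision between legs.
Leg 1: from (-20.7611°, -153.8405°), δ = 3288.8/6371 = 0.516214 rad, θ = 355.3° → φ = 8.7258°, λ = -156.1856°.
Leg 2: from (8.7258°, -156.1856°), δ = 235/6371 = 0.036886 rad, θ = 243° → φ = 7.7618°, λ = -158.0860°.

latitude 7.7618°, longitude -158.0860°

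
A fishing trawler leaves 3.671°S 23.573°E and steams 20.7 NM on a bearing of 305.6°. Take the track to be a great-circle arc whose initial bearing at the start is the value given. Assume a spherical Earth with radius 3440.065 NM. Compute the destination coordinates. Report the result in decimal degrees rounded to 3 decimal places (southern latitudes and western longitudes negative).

δ = 20.7/3440.065 = 0.006017 rad (0.3448°).
Start latitude φ₁ = -0.064071 rad; initial bearing θ = 5.333726 rad.
Applying the spherical law of cosines for sides, sin φ₂ = sin φ₁ cos δ + cos φ₁ sin δ cos θ = -0.060530, so φ₂ = -3.470°.
For the longitude increment, Δλ = atan2( sin θ sin δ cos φ₁, cos δ − sin φ₁ sin φ₂ ) = atan2(-0.004883, 0.996106) = -0.281°.
λ₂ = λ₁ + Δλ = 23.292°.

latitude -3.470°, longitude 23.292°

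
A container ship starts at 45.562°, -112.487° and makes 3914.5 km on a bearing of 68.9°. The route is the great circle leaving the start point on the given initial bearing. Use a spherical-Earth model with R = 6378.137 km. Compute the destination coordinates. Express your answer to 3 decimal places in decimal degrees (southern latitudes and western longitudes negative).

latitude 46.791°, longitude -60.786°

The arc subtends δ = 3914.5/6378.137 = 0.613737 rad at the centre.
Converting: φ₁ = 0.795207 rad, θ = 1.202532 rad.
sin φ₂ = sin φ₁ cos δ + cos φ₁ sin δ cos θ = (0.714008)(0.817501) + (0.700137)(0.575927)(0.359997) = 0.728864
φ₂ = asin(0.728864) = 0.816661 rad = 46.791°.
Δλ = atan2( sin θ sin δ cos φ₁ , cos δ − sin φ₁ sin φ₂ ) = atan2(0.376193, 0.297087) = 0.902356 rad = 51.701°.
λ₂ = -112.487° + 51.701° = -60.786°.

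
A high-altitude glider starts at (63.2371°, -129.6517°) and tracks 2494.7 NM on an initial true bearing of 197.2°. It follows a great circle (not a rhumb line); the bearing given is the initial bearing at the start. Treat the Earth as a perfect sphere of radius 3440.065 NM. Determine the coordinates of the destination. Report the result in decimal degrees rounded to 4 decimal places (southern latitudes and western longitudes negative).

latitude 22.5128°, longitude -141.9098°

Central angle δ = d/R = 0.725190 rad.
With φ₁ = 63.2371° = 1.103696 rad and θ = 197.2° = 3.441789 rad:
sin φ₂ = sin φ₁ cos δ + cos φ₁ sin δ cos θ = (0.892878)(0.748374) + (0.450299)(0.663277)(-0.955278) = 0.382890
φ₂ = asin(0.382890) = 0.392922 rad = 22.5128°.
Then Δλ = atan2(-0.088320, 0.406500) = -0.213945 rad, from sin θ sin δ cos φ₁ over cos δ − sin φ₁ sin φ₂.
Hence λ₂ = -129.6517° + -12.2581° = -141.9098°.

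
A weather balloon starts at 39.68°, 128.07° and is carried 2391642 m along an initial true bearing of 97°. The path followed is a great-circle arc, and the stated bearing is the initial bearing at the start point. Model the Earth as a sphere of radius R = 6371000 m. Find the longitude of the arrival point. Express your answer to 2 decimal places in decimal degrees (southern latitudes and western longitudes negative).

Central angle δ = d/R = 0.375395 rad.
With φ₁ = 39.68° = 0.692547 rad and θ = 97° = 1.692969 rad:
Applying the spherical law of cosines for sides, sin φ₂ = sin φ₁ cos δ + cos φ₁ sin δ cos θ = 0.559648, so φ₂ = 34.03°.
Then Δλ = atan2(0.280071, 0.573028) = 0.454612 rad, from sin θ sin δ cos φ₁ over cos δ − sin φ₁ sin φ₂.
λ₂ = 128.07° + 26.05° = 154.12°.

longitude 154.12°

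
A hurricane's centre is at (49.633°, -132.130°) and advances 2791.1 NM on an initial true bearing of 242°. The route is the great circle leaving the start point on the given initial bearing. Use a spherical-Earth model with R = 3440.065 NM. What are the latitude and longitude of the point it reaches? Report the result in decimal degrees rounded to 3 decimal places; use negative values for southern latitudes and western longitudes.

latitude 17.703°, longitude -174.364°

δ = 2791.1/3440.065 = 0.811351 rad (46.4870°).
Converting: φ₁ = 0.866259 rad, θ = 4.223697 rad.
sin φ₂ = sin φ₁ cos δ + cos φ₁ sin δ cos θ = (0.761911)(0.688519) + (0.647681)(0.725218)(-0.469472) = 0.304075
φ₂ = asin(0.304075) = 0.308968 rad = 17.703°.
Then Δλ = atan2(-0.414729, 0.456841) = -0.737119 rad, from sin θ sin δ cos φ₁ over cos δ − sin φ₁ sin φ₂.
λ₂ = -132.130° + -42.234° = -174.364°.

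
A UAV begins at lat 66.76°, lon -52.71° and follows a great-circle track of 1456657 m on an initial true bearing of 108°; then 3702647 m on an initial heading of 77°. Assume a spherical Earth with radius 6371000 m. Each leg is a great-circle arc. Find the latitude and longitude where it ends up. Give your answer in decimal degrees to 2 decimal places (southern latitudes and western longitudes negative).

Apply the spherical direct solution leg by leg, carrying full precision between legs.
Leg 1: from (66.76°, -52.71°), δ = 1456657/6371000 = 0.228639 rad, θ = 108° → φ = 60.15°, λ = -27.05°.
Leg 2: from (60.15°, -27.05°), δ = 3702647/6371000 = 0.581172 rad, θ = 77° → φ = 51.85°, λ = 32.94°.

latitude 51.85°, longitude 32.94°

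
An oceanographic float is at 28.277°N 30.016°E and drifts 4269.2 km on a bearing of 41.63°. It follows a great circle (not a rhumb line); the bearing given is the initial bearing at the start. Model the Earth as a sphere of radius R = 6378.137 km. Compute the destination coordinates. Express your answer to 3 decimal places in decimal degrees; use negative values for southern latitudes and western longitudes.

The arc subtends δ = 4269.2/6378.137 = 0.669349 rad at the centre.
Start latitude φ₁ = 0.493527 rad; initial bearing θ = 0.726581 rad.
Destination latitude: φ₂ = arcsin( sin φ₁ cos δ + cos φ₁ sin δ cos θ ) = arcsin(0.779946) = 51.256°.
Δλ = atan2( sin θ sin δ cos φ₁ , cos δ − sin φ₁ sin φ₂ ) = atan2(0.363005, 0.414738) = 0.718979 rad = 41.194°.
Hence λ₂ = 30.016° + 41.194° = 71.210°.

latitude 51.256°, longitude 71.210°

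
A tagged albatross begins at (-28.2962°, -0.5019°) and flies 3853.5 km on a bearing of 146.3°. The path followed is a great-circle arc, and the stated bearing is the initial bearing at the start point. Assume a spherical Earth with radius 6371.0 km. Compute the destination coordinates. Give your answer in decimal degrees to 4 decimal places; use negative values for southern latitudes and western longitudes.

Angular distance δ = d/R = 3853.5 / 6371 = 0.604850 rad.
Start latitude φ₁ = -0.493862 rad; initial bearing θ = 2.553417 rad.
sin φ₂ = sin φ₁ cos δ + cos φ₁ sin δ cos θ = (-0.474030)(0.822587) + (0.880509)(0.568639)(-0.831954) = -0.806483
φ₂ = asin(-0.806483) = -0.938180 rad = -53.7537°.
For the longitude increment, Δλ = atan2( sin θ sin δ cos φ₁, cos δ − sin φ₁ sin φ₂ ) = atan2(0.277806, 0.440290) = 32.2503°.
Hence λ₂ = -0.5019° + 32.2503° = 31.7484°.

latitude -53.7537°, longitude 31.7484°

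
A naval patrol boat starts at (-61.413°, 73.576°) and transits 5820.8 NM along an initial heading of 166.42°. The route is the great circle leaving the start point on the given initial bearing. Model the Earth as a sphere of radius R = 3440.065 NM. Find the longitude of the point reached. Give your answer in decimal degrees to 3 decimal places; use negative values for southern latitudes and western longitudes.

The arc subtends δ = 5820.8/3440.065 = 1.692061 rad at the centre.
With φ₁ = -61.413° = -1.071859 rad and θ = 166.42° = 2.904577 rad:
Destination latitude: φ₂ = arcsin( sin φ₁ cos δ + cos φ₁ sin δ cos θ ) = arcsin(-0.355479) = -20.823°.
Then Δλ = atan2(0.111526, -0.433111) = 2.889567 rad, from sin θ sin δ cos φ₁ over cos δ − sin φ₁ sin φ₂.
λ₂ = 73.576° + 165.560° = 239.136°, normalized to (−180°, 180°] → -120.864°.

longitude -120.864°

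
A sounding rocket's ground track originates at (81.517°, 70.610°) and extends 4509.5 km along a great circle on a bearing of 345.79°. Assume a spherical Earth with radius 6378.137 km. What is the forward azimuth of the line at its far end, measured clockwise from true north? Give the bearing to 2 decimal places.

Central angle δ = d/R = 0.707025 rad.
Start latitude φ₁ = 1.422740 rad; initial bearing θ = 6.035174 rad.
sin φ₂ = sin φ₁ cos δ + cos φ₁ sin δ cos θ = (0.989060)(0.760298) + (0.147516)(0.649574)(0.969403) = 0.844871
φ₂ = asin(0.844871) = 1.006323 rad = 57.658°.
For the longitude increment, Δλ = atan2( sin θ sin δ cos φ₁, cos δ − sin φ₁ sin φ₂ ) = atan2(-0.023522, -0.075330) = -162.659°.
λ₂ = λ₁ + Δλ = -92.049°.
The forward bearing on arrival equals the back-azimuth from the destination plus 180°.
Back-azimuth from P₂ (57.66°, -92.05°) to P₁ (81.52°, 70.61°), with Δλ' = λ₁ − λ₂ = 162.66°: atan2( sin Δλ' cos φ₁ , cos φ₂ sin φ₁ − sin φ₂ cos φ₁ cos Δλ' ) = 3.88°.
Final bearing = (3.88° + 180°) mod 360° = 183.88°.

final bearing 183.88°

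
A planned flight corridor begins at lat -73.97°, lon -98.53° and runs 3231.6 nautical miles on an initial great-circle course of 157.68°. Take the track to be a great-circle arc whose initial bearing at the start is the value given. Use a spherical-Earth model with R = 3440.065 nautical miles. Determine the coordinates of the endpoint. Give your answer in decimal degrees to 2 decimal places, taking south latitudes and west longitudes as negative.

The arc subtends δ = 3231.6/3440.065 = 0.939401 rad at the centre.
Converting: φ₁ = -1.291020 rad, θ = 2.752035 rad.
Destination latitude: φ₂ = arcsin( sin φ₁ cos δ + cos φ₁ sin δ cos θ ) = arcsin(-0.773522) = -50.67°.
Δλ = atan2( sin θ sin δ cos φ₁ , cos δ − sin φ₁ sin φ₂ ) = atan2(0.084654, -0.153173) = 2.636706 rad = 151.07°.
λ₂ = -98.53° + 151.07° = 52.54°.

latitude -50.67°, longitude 52.54°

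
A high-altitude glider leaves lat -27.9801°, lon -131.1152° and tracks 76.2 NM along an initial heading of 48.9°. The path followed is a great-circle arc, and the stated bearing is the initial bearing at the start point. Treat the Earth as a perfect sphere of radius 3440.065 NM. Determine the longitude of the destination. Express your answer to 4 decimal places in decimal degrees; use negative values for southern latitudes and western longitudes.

longitude -130.0405°

Central angle δ = d/R = 0.022151 rad.
With φ₁ = -27.9801° = -0.488345 rad and θ = 48.9° = 0.853466 rad:
sin φ₂ = sin φ₁ cos δ + cos φ₁ sin δ cos θ = (-0.469165)(0.999755) + (0.883111)(0.022149)(0.657375) = -0.456192
φ₂ = asin(-0.456192) = -0.473711 rad = -27.1416°.
Then Δλ = atan2(0.014740, 0.785726) = 0.018757 rad, from sin θ sin δ cos φ₁ over cos δ − sin φ₁ sin φ₂.
λ₂ = -131.1152° + 1.0747° = -130.0405°.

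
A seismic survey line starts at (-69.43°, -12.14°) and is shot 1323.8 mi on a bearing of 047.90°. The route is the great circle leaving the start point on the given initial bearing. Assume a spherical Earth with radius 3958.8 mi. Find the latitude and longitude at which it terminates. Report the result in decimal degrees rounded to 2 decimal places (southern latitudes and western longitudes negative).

latitude -53.81°, longitude 12.22°

Central angle δ = d/R = 0.334394 rad.
Start latitude φ₁ = -1.211782 rad; initial bearing θ = 0.836013 rad.
Applying the spherical law of cosines for sides, sin φ₂ = sin φ₁ cos δ + cos φ₁ sin δ cos θ = -0.807076, so φ₂ = -53.81°.
Then Δλ = atan2(0.085559, 0.188990) = 0.425112 rad, from sin θ sin δ cos φ₁ over cos δ − sin φ₁ sin φ₂.
Hence λ₂ = -12.14° + 24.36° = 12.22°.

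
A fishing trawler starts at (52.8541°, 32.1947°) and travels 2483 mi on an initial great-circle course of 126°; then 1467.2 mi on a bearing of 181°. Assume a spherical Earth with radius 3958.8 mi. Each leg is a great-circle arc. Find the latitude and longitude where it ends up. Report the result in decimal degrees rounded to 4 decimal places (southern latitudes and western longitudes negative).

Apply the spherical direct solution leg by leg, carrying full precision between legs.
Leg 1: from (52.8541°, 32.1947°), δ = 2483/3958.8 = 0.627210 rad, θ = 126° → φ = 25.9178°, λ = 64.0582°.
Leg 2: from (25.9178°, 64.0582°), δ = 1467.2/3958.8 = 0.370617 rad, θ = 181° → φ = 4.6858°, λ = 63.6948°.

latitude 4.6858°, longitude 63.6948°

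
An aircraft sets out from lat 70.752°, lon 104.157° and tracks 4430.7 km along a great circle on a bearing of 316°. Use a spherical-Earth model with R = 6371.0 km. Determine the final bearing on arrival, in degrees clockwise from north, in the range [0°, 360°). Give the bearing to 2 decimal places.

final bearing 208.44°

Angular distance δ = d/R = 4430.7 / 6371 = 0.695448 rad.
With φ₁ = 70.752° = 1.234855 rad and θ = 316° = 5.515240 rad:
sin φ₂ = sin φ₁ cos δ + cos φ₁ sin δ cos θ = (0.944101)(0.767767) + (0.329658)(0.640730)(0.719340) = 0.876789
φ₂ = asin(0.876789) = 1.069143 rad = 61.257°.
Δλ = atan2( sin θ sin δ cos φ₁ , cos δ − sin φ₁ sin φ₂ ) = atan2(-0.146727, -0.060010) = -1.959031 rad = -112.244°.
λ₂ = 104.157° + -112.244° = -8.087°.
The forward bearing on arrival equals the back-azimuth from the destination plus 180°.
Back-azimuth from P₂ (61.26°, -8.09°) to P₁ (70.75°, 104.16°), with Δλ' = λ₁ − λ₂ = 112.24°: atan2( sin Δλ' cos φ₁ , cos φ₂ sin φ₁ − sin φ₂ cos φ₁ cos Δλ' ) = 28.44°.
Final bearing = (28.44° + 180°) mod 360° = 208.44°.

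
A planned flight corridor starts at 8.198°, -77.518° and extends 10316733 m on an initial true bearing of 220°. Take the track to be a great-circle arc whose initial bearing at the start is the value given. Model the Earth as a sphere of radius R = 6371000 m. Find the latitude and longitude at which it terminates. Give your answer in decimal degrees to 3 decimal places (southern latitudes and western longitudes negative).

latitude -49.840°, longitude -162.083°

The arc subtends δ = 10316733/6371000 = 1.619327 rad at the centre.
Converting: φ₁ = 0.143082 rad, θ = 3.839724 rad.
Destination latitude: φ₂ = arcsin( sin φ₁ cos δ + cos φ₁ sin δ cos θ ) = arcsin(-0.764241) = -49.840°.
Then Δλ = atan2(-0.635470, 0.060465) = -1.475932 rad, from sin θ sin δ cos φ₁ over cos δ − sin φ₁ sin φ₂.
λ₂ = -77.518° + -84.565° = -162.083°.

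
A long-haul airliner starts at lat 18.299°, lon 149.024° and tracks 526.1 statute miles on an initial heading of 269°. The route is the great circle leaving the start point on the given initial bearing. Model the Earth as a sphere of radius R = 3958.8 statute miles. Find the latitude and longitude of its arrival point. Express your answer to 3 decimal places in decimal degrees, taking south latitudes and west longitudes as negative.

latitude 18.000°, longitude 141.017°

The arc subtends δ = 526.1/3958.8 = 0.132894 rad at the centre.
With φ₁ = 18.299° = 0.319378 rad and θ = 269° = 4.694936 rad:
Destination latitude: φ₂ = arcsin( sin φ₁ cos δ + cos φ₁ sin δ cos θ ) = arcsin(0.309012) = 18.000°.
Δλ = atan2( sin θ sin δ cos φ₁ , cos δ − sin φ₁ sin φ₂ ) = atan2(-0.125783, 0.894160) = -0.139755 rad = -8.007°.
λ₂ = λ₁ + Δλ = 141.017°.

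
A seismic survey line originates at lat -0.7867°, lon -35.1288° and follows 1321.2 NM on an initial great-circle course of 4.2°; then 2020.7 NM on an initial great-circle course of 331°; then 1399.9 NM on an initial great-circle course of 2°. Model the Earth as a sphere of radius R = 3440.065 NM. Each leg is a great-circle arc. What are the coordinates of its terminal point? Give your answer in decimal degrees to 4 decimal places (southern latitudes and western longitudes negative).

latitude 72.0908°, longitude -54.9435°

Apply the spherical direct solution leg by leg, carrying full precision between legs.
Leg 1: from (-0.7867°, -35.1288°), δ = 1321.2/3440.065 = 0.384063 rad, θ = 4.2° → φ = 21.1566°, λ = -33.4426°.
Leg 2: from (21.1566°, -33.4426°), δ = 2020.7/3440.065 = 0.587402 rad, θ = 331° → φ = 48.8045°, λ = -57.5181°.
Leg 3: from (48.8045°, -57.5181°), δ = 1399.9/3440.065 = 0.406940 rad, θ = 2° → φ = 72.0908°, λ = -54.9435°.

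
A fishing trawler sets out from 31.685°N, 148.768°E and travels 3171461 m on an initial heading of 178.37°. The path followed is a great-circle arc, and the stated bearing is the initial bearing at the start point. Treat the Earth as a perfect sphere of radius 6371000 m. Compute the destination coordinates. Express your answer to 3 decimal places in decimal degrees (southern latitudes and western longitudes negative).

Angular distance δ = d/R = 3171461 / 6371000 = 0.497796 rad.
With φ₁ = 31.685° = 0.553008 rad and θ = 178.37° = 3.113144 rad:
Destination latitude: φ₂ = arcsin( sin φ₁ cos δ + cos φ₁ sin δ cos θ ) = arcsin(0.055348) = 3.173°.
For the longitude increment, Δλ = atan2( sin θ sin δ cos φ₁, cos δ − sin φ₁ sin φ₂ ) = atan2(0.011558, 0.849566) = 0.779°.
Hence λ₂ = 148.768° + 0.779° = 149.547°.

latitude 3.173°, longitude 149.547°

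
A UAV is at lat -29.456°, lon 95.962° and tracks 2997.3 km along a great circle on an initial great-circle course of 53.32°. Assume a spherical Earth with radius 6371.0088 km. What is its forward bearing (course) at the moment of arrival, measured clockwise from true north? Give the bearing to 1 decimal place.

δ = 2997.3/6371.0088 = 0.470459 rad (26.9553°).
Converting: φ₁ = -0.514104 rad, θ = 0.930610 rad.
Applying the spherical law of cosines for sides, sin φ₂ = sin φ₁ cos δ + cos φ₁ sin δ cos θ = -0.202559, so φ₂ = -11.687°.
For the longitude increment, Δλ = atan2( sin θ sin δ cos φ₁, cos δ − sin φ₁ sin φ₂ ) = atan2(0.316543, 0.791751) = 21.792°.
λ₂ = λ₁ + Δλ = 117.754°.
The forward bearing on arrival equals the back-azimuth from the destination plus 180°.
Back-azimuth from P₂ (-11.7°, 117.8°) to P₁ (-29.5°, 96.0°), with Δλ' = λ₁ − λ₂ = -21.8°: atan2( sin Δλ' cos φ₁ , cos φ₂ sin φ₁ − sin φ₂ cos φ₁ cos Δλ' ) = 225.5°.
Final bearing = (225.5° + 180°) mod 360° = 45.5°.

final bearing 45.5°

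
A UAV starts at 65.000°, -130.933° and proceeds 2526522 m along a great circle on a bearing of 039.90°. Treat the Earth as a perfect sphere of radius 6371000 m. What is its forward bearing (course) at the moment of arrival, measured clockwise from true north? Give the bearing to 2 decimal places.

final bearing 100.66°

Central angle δ = d/R = 0.396566 rad.
Start latitude φ₁ = 1.134464 rad; initial bearing θ = 0.696386 rad.
Applying the spherical law of cosines for sides, sin φ₂ = sin φ₁ cos δ + cos φ₁ sin δ cos θ = 0.961202, so φ₂ = 73.988°.
For the longitude increment, Δλ = atan2( sin θ sin δ cos φ₁, cos δ − sin φ₁ sin φ₂ ) = atan2(0.104709, 0.051248) = 63.921°.
λ₂ = -130.933° + 63.921° = -67.012°.
The forward bearing on arrival equals the back-azimuth from the destination plus 180°.
Back-azimuth from P₂ (73.99°, -67.01°) to P₁ (65.00°, -130.93°), with Δλ' = λ₁ − λ₂ = -63.92°: atan2( sin Δλ' cos φ₁ , cos φ₂ sin φ₁ − sin φ₂ cos φ₁ cos Δλ' ) = 280.66°.
Final bearing = (280.66° + 180°) mod 360° = 100.66°.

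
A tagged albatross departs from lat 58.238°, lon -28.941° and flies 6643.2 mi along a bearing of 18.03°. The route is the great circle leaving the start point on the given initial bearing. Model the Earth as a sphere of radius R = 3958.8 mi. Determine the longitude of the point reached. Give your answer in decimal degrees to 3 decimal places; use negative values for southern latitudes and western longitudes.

longitude 131.375°

Angular distance δ = d/R = 6643.2 / 3958.8 = 1.678084 rad.
Converting: φ₁ = 1.016445 rad, θ = 0.314683 rad.
Applying the spherical law of cosines for sides, sin φ₂ = sin φ₁ cos δ + cos φ₁ sin δ cos θ = 0.406619, so φ₂ = 23.993°.
For the longitude increment, Δλ = atan2( sin θ sin δ cos φ₁, cos δ − sin φ₁ sin φ₂ ) = atan2(0.161989, -0.452807) = 160.316°.
Hence λ₂ = -28.941° + 160.316° = 131.375°.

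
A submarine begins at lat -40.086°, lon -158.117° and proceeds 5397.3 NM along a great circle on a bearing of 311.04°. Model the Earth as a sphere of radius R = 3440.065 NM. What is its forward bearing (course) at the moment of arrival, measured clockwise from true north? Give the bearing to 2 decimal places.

final bearing 318.18°

Central angle δ = d/R = 1.568953 rad.
With φ₁ = -40.086° = -0.699633 rad and θ = 311.04° = 5.428672 rad:
Destination latitude: φ₂ = arcsin( sin φ₁ cos δ + cos φ₁ sin δ cos θ ) = arcsin(0.501152) = 30.076°.
Then Δλ = atan2(-0.577061, 0.324554) = -1.058464 rad, from sin θ sin δ cos φ₁ over cos δ − sin φ₁ sin φ₂.
λ₂ = -158.117° + -60.645° = -218.762°, normalized to (−180°, 180°] → 141.238°.
The forward bearing on arrival equals the back-azimuth from the destination plus 180°.
Back-azimuth from P₂ (30.08°, 141.24°) to P₁ (-40.09°, -158.12°), with Δλ' = λ₁ − λ₂ = -299.35°: atan2( sin Δλ' cos φ₁ , cos φ₂ sin φ₁ − sin φ₂ cos φ₁ cos Δλ' ) = 138.18°.
Final bearing = (138.18° + 180°) mod 360° = 318.18°.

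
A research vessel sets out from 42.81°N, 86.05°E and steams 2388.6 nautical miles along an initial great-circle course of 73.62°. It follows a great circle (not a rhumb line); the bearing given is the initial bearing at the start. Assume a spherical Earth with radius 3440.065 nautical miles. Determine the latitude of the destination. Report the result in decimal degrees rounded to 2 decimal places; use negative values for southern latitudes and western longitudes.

latitude 40.89°

The arc subtends δ = 2388.6/3440.065 = 0.694347 rad at the centre.
Start latitude φ₁ = 0.747175 rad; initial bearing θ = 1.284911 rad.
Destination latitude: φ₂ = arcsin( sin φ₁ cos δ + cos φ₁ sin δ cos θ ) = arcsin(0.654611) = 40.89°.
Δλ = atan2( sin θ sin δ cos φ₁ , cos δ − sin φ₁ sin φ₂ ) = atan2(0.450373, 0.323618) = 0.947726 rad = 54.30°.
λ₂ = λ₁ + Δλ = 140.35°.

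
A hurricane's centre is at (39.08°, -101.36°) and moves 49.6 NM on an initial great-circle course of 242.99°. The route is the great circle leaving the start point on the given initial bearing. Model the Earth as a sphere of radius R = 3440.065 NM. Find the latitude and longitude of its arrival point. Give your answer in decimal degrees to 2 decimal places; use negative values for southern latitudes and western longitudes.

Central angle δ = d/R = 0.014418 rad.
Converting: φ₁ = 0.682075 rad, θ = 4.240976 rad.
sin φ₂ = sin φ₁ cos δ + cos φ₁ sin δ cos θ = (0.630405)(0.999896) + (0.776267)(0.014418)(-0.454146) = 0.625257
φ₂ = asin(0.625257) = 0.675460 rad = 38.70°.
For the longitude increment, Δλ = atan2( sin θ sin δ cos φ₁, cos δ − sin φ₁ sin φ₂ ) = atan2(-0.009971, 0.605731) = -0.94°.
λ₂ = λ₁ + Δλ = -102.30°.

latitude 38.70°, longitude -102.30°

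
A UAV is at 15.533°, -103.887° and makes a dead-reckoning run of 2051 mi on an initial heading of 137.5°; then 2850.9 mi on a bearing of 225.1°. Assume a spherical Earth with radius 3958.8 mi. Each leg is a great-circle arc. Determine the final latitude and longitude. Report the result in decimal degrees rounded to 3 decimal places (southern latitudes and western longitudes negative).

Apply the spherical direct solution leg by leg, carrying full precision between legs.
Leg 1: from (15.533°, -103.887°), δ = 2051/3958.8 = 0.518086 rad, θ = 137.5° → φ = -6.842°, λ = -84.195°.
Leg 2: from (-6.842°, -84.195°), δ = 2850.9/3958.8 = 0.720142 rad, θ = 225.1° → φ = -33.487°, λ = -118.259°.

latitude -33.487°, longitude -118.259°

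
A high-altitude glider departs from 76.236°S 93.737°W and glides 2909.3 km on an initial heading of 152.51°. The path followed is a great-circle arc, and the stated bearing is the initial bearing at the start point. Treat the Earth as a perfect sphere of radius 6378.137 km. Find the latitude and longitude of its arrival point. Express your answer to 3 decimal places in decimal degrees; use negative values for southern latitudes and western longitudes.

Angular distance δ = d/R = 2909.3 / 6378.137 = 0.456136 rad.
Start latitude φ₁ = -1.330569 rad; initial bearing θ = 2.661802 rad.
Destination latitude: φ₂ = arcsin( sin φ₁ cos δ + cos φ₁ sin δ cos θ ) = arcsin(-0.964949) = -74.785°.
Then Δλ = atan2(0.048376, -0.039478) = 2.255268 rad, from sin θ sin δ cos φ₁ over cos δ − sin φ₁ sin φ₂.
λ₂ = -93.737° + 129.217° = 35.480°.

latitude -74.785°, longitude 35.480°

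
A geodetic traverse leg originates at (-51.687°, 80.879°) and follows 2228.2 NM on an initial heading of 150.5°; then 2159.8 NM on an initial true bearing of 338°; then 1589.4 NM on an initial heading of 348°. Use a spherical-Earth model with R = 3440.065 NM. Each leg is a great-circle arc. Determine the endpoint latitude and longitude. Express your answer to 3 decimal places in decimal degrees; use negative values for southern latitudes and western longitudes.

latitude -10.992°, longitude 133.976°

Apply the spherical direct solution leg by leg, carrying full precision between legs.
Leg 1: from (-51.687°, 80.879°), δ = 2228.2/3440.065 = 0.647720 rad, θ = 150.5° → φ = -72.042°, λ = 155.389°.
Leg 2: from (-72.042°, 155.389°), δ = 2159.8/3440.065 = 0.627837 rad, θ = 338° → φ = -37.010°, λ = 139.393°.
Leg 3: from (-37.010°, 139.393°), δ = 1589.4/3440.065 = 0.462026 rad, θ = 348° → φ = -10.992°, λ = 133.976°.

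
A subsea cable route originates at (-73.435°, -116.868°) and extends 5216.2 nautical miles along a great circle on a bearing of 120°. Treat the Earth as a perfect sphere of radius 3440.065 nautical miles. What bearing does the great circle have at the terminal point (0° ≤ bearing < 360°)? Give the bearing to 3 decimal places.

final bearing 14.579°

The arc subtends δ = 5216.2/3440.065 = 1.516309 rad at the centre.
Start latitude φ₁ = -1.281683 rad; initial bearing θ = 2.094395 rad.
sin φ₂ = sin φ₁ cos δ + cos φ₁ sin δ cos θ = (-0.958497)(0.054461) + (0.285103)(0.998516)(-0.500000) = -0.194540
φ₂ = asin(-0.194540) = -0.195789 rad = -11.218°.
For the longitude increment, Δλ = atan2( sin θ sin δ cos φ₁, cos δ − sin φ₁ sin φ₂ ) = atan2(0.246540, -0.132006) = 118.166°.
λ₂ = -116.868° + 118.166° = 1.298°.
The forward bearing on arrival equals the back-azimuth from the destination plus 180°.
Back-azimuth from P₂ (-11.218°, 1.298°) to P₁ (-73.435°, -116.868°), with Δλ' = λ₁ − λ₂ = -118.166°: atan2( sin Δλ' cos φ₁ , cos φ₂ sin φ₁ − sin φ₂ cos φ₁ cos Δλ' ) = 194.579°.
Final bearing = (194.579° + 180°) mod 360° = 14.579°.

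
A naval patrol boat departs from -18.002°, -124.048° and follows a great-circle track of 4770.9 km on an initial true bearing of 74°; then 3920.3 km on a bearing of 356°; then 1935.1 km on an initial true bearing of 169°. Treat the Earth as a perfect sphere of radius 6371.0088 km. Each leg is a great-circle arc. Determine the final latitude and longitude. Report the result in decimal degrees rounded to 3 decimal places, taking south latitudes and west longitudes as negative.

Apply the spherical direct solution leg by leg, carrying full precision between legs.
Leg 1: from (-18.002°, -124.048°), δ = 4770.9/6371.0088 = 0.748845 rad, θ = 74° → φ = -2.746°, λ = -83.115°.
Leg 2: from (-2.746°, -83.115°), δ = 3920.3/6371.0088 = 0.615334 rad, θ = 356° → φ = 32.415°, λ = -85.849°.
Leg 3: from (32.415°, -85.849°), δ = 1935.1/6371.0088 = 0.303735 rad, θ = 169° → φ = 15.287°, λ = -82.457°.

latitude 15.287°, longitude -82.457°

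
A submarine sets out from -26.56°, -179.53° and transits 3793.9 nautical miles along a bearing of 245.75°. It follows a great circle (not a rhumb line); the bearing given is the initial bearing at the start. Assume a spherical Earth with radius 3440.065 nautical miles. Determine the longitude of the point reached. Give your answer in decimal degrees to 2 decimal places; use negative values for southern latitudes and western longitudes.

The arc subtends δ = 3793.9/3440.065 = 1.102857 rad at the centre.
Converting: φ₁ = -0.463559 rad, θ = 4.289147 rad.
sin φ₂ = sin φ₁ cos δ + cos φ₁ sin δ cos θ = (-0.447135)(0.451048) + (0.894467)(0.892500)(-0.410719) = -0.529561
φ₂ = asin(-0.529561) = -0.558083 rad = -31.98°.
Then Δλ = atan2(-0.727870, 0.214263) = -1.284513 rad, from sin θ sin δ cos φ₁ over cos δ − sin φ₁ sin φ₂.
λ₂ = -179.53° + -73.60° = -253.13°, normalized to (−180°, 180°] → 106.87°.

longitude 106.87°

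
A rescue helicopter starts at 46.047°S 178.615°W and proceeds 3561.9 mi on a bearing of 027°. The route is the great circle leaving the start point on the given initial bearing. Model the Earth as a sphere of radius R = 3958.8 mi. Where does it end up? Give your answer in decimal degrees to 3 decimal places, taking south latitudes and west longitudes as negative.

latitude 2.102°, longitude -157.773°

The arc subtends δ = 3561.9/3958.8 = 0.899742 rad at the centre.
Start latitude φ₁ = -0.803672 rad; initial bearing θ = 0.471239 rad.
Destination latitude: φ₂ = arcsin( sin φ₁ cos δ + cos φ₁ sin δ cos θ ) = arcsin(0.036677) = 2.102°.
Then Δλ = atan2(0.246776, 0.648216) = 0.363759 rad, from sin θ sin δ cos φ₁ over cos δ − sin φ₁ sin φ₂.
λ₂ = λ₁ + Δλ = -157.773°.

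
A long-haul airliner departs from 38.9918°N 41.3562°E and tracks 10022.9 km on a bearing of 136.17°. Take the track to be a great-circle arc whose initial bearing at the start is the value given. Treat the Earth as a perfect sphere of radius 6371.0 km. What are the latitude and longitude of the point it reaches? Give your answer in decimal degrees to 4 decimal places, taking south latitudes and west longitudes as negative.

latitude -34.2089°, longitude 98.2221°

The arc subtends δ = 10022.9/6371 = 1.573207 rad at the centre.
Converting: φ₁ = 0.680535 rad, θ = 2.376615 rad.
Destination latitude: φ₂ = arcsin( sin φ₁ cos δ + cos φ₁ sin δ cos θ ) = arcsin(-0.562211) = -34.2089°.
For the longitude increment, Δλ = atan2( sin θ sin δ cos φ₁, cos δ − sin φ₁ sin φ₂ ) = atan2(0.538251, 0.351338) = 56.8659°.
λ₂ = 41.3562° + 56.8659° = 98.2221°.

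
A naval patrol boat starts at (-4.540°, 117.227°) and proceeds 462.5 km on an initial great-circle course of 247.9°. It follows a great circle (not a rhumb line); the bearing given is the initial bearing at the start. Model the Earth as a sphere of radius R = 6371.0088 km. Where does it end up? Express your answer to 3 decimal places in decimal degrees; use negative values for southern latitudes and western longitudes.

Angular distance δ = d/R = 462.5 / 6371.0088 = 0.072594 rad.
Converting: φ₁ = -0.079238 rad, θ = 4.326671 rad.
Applying the spherical law of cosines for sides, sin φ₂ = sin φ₁ cos δ + cos φ₁ sin δ cos θ = -0.106149, so φ₂ = -6.093°.
For the longitude increment, Δλ = atan2( sin θ sin δ cos φ₁, cos δ − sin φ₁ sin φ₂ ) = atan2(-0.066991, 0.988964) = -3.875°.
λ₂ = λ₁ + Δλ = 113.352°.

latitude -6.093°, longitude 113.352°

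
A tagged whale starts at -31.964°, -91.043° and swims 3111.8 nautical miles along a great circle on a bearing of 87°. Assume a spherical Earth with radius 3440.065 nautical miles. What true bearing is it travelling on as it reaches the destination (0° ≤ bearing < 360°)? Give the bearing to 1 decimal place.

The arc subtends δ = 3111.8/3440.065 = 0.904576 rad at the centre.
Start latitude φ₁ = -0.557877 rad; initial bearing θ = 1.518436 rad.
sin φ₂ = sin φ₁ cos δ + cos φ₁ sin δ cos θ = (-0.529386)(0.618019) + (0.848381)(0.786163)(0.052336) = -0.292265
φ₂ = asin(-0.292265) = -0.296594 rad = -16.994°.
Δλ = atan2( sin θ sin δ cos φ₁ , cos δ − sin φ₁ sin φ₂ ) = atan2(0.666052, 0.463298) = 0.963037 rad = 55.178°.
λ₂ = -91.043° + 55.178° = -35.865°.
The forward bearing on arrival equals the back-azimuth from the destination plus 180°.
Back-azimuth from P₂ (-17.0°, -35.9°) to P₁ (-32.0°, -91.0°), with Δλ' = λ₁ − λ₂ = -55.2°: atan2( sin Δλ' cos φ₁ , cos φ₂ sin φ₁ − sin φ₂ cos φ₁ cos Δλ' ) = 242.4°.
Final bearing = (242.4° + 180°) mod 360° = 62.4°.

final bearing 62.4°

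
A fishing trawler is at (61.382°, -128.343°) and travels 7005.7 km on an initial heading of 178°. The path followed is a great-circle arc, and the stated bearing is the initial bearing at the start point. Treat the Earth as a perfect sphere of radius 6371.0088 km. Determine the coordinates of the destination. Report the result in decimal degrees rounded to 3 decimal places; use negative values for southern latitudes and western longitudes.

latitude -1.607°, longitude -126.560°

Angular distance δ = d/R = 7005.7 / 6371.0088 = 1.099622 rad.
Converting: φ₁ = 1.071318 rad, θ = 3.106686 rad.
Destination latitude: φ₂ = arcsin( sin φ₁ cos δ + cos φ₁ sin δ cos θ ) = arcsin(-0.028040) = -1.607°.
Then Δλ = atan2(0.014894, 0.478548) = 0.031114 rad, from sin θ sin δ cos φ₁ over cos δ − sin φ₁ sin φ₂.
λ₂ = -128.343° + 1.783° = -126.560°.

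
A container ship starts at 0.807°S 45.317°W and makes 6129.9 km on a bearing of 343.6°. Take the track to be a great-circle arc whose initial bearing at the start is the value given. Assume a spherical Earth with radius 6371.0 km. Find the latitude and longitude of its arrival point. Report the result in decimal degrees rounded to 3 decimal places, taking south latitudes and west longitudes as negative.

Angular distance δ = d/R = 6129.9 / 6371 = 0.962157 rad.
Converting: φ₁ = -0.014085 rad, θ = 5.996951 rad.
Destination latitude: φ₂ = arcsin( sin φ₁ cos δ + cos φ₁ sin δ cos θ ) = arcsin(0.778916) = 51.161°.
For the longitude increment, Δλ = atan2( sin θ sin δ cos φ₁, cos δ − sin φ₁ sin φ₂ ) = atan2(-0.231617, 0.582722) = -21.677°.
λ₂ = -45.317° + -21.677° = -66.994°.

latitude 51.161°, longitude -66.994°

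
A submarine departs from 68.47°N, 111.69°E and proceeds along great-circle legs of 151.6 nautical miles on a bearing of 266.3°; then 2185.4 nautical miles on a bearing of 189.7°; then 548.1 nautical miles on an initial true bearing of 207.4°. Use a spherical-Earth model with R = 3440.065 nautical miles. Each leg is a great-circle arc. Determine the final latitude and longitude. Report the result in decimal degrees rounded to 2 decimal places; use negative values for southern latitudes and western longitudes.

latitude 23.80°, longitude 93.55°

Apply the spherical direct solution leg by leg, carrying full precision between legs.
Leg 1: from (68.47°, 111.69°), δ = 151.6/3440.065 = 0.044069 rad, θ = 266.3° → φ = 68.17°, λ = 104.90°.
Leg 2: from (68.17°, 104.90°), δ = 2185.4/3440.065 = 0.635279 rad, θ = 189.7° → φ = 31.98°, λ = 98.13°.
Leg 3: from (31.98°, 98.13°), δ = 548.1/3440.065 = 0.159328 rad, θ = 207.4° → φ = 23.80°, λ = 93.55°.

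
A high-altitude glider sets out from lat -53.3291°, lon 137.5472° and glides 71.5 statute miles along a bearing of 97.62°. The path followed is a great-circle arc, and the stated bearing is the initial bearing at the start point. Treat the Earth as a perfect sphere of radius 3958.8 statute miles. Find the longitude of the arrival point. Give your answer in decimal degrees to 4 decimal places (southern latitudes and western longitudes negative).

longitude 139.2698°

Central angle δ = d/R = 0.018061 rad.
Start latitude φ₁ = -0.930768 rad; initial bearing θ = 1.703790 rad.
Destination latitude: φ₂ = arcsin( sin φ₁ cos δ + cos φ₁ sin δ cos θ ) = arcsin(-0.803378) = -53.4539°.
Δλ = atan2( sin θ sin δ cos φ₁ , cos δ − sin φ₁ sin φ₂ ) = atan2(0.010691, 0.355464) = 0.030066 rad = 1.7226°.
λ₂ = 137.5472° + 1.7226° = 139.2698°.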